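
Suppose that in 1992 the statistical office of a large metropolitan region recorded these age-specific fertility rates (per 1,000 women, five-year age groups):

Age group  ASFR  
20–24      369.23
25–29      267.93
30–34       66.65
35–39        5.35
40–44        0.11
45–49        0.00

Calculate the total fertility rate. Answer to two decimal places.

Sum of ASFRs = 369.23 + 267.93 + 66.65 + 5.35 + 0.11 + 0.00 = 709.27
TFR = 5 × 709.27 / 1000 = 3.54635

3.55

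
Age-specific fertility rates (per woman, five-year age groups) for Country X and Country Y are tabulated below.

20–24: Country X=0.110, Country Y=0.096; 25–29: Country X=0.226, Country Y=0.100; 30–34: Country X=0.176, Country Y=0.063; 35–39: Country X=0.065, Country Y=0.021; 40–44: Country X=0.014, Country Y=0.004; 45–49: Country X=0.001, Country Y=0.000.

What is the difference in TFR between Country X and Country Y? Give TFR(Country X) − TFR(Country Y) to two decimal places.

Country X:
  Sum of ASFRs = 0.110 + 0.226 + 0.176 + 0.065 + 0.014 + 0.001 = 0.592
  TFR = 5 × 0.592 = 2.96
Country Y:
  Sum of ASFRs = 0.096 + 0.100 + 0.063 + 0.021 + 0.004 + 0.000 = 0.284
  TFR = 5 × 0.284 = 1.42
Difference = 2.96 − 1.42 = 1.54

1.54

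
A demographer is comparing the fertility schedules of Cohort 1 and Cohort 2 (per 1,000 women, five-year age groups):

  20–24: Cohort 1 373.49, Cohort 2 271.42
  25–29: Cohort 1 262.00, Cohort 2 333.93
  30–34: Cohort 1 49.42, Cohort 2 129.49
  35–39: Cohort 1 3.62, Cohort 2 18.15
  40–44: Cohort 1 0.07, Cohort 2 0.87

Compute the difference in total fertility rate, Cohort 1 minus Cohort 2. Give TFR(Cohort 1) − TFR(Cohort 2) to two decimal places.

-0.33

Cohort 1:
  Sum of ASFRs = 373.49 + 262.00 + 49.42 + 3.62 + 0.07 = 688.60
  TFR = 5 × 688.60 / 1000 = 3.443
Cohort 2:
  Sum of ASFRs = 271.42 + 333.93 + 129.49 + 18.15 + 0.87 = 753.86
  TFR = 5 × 753.86 / 1000 = 3.7693
Difference = 3.443 − 3.7693 = -0.3263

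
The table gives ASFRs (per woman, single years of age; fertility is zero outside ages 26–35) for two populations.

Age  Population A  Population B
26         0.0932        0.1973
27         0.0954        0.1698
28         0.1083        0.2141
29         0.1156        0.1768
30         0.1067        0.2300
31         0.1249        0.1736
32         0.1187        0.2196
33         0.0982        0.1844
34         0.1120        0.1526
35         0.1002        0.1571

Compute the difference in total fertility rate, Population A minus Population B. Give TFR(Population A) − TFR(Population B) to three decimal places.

-0.802

Population A:
  Sum of ASFRs = 0.0932 + 0.0954 + 0.1083 + 0.1156 + 0.1067 + 0.1249 + 0.1187 + 0.0982 + 0.1120 + 0.1002 = 1.0732
  TFR = 1.0732
Population B:
  Sum of ASFRs = 0.1973 + 0.1698 + 0.2141 + 0.1768 + 0.2300 + 0.1736 + 0.2196 + 0.1844 + 0.1526 + 0.1571 = 1.8753
  TFR = 1.8753
Difference = 1.0732 − 1.8753 = -0.8021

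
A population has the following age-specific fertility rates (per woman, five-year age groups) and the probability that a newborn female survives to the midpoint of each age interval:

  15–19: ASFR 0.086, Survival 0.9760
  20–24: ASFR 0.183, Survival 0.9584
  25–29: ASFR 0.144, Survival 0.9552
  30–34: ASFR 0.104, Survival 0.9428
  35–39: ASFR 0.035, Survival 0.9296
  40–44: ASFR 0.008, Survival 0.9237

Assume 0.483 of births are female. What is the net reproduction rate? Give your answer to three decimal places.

Proportion female at birth = 0.483.
Per-age-group product (5 × ASFR × survival probability):
  15–19: 5 × 0.086 × 0.9760 = 0.41968
  20–24: 5 × 0.183 × 0.9584 = 0.87694
  25–29: 5 × 0.144 × 0.9552 = 0.68774
  30–34: 5 × 0.104 × 0.9428 = 0.49026
  35–39: 5 × 0.035 × 0.9296 = 0.16268
  40–44: 5 × 0.008 × 0.9237 = 0.03695
Sum = 2.67425
NRR = 0.483 × 2.67425 = 1.29166
With NRR above 1 the population is above replacement fertility.

1.292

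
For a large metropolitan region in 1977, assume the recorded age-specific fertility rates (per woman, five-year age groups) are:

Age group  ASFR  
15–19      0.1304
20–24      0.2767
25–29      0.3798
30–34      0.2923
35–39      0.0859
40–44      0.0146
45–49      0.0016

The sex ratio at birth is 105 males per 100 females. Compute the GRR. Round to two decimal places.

2.88

Proportion female at birth = 100 / (100 + 105) = 0.48780.
Sum of ASFRs = 0.1304 + 0.2767 + 0.3798 + 0.2923 + 0.0859 + 0.0146 + 0.0016 = 1.1813
TFR = 5 × 1.1813 = 5.9065
GRR = 0.48780 × 5.9065 = 2.88119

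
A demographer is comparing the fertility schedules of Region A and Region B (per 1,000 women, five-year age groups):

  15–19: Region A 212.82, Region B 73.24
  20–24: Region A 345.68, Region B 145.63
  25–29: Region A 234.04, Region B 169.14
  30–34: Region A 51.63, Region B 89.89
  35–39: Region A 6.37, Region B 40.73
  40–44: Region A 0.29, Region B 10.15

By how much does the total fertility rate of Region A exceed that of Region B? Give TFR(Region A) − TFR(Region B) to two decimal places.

1.61

Region A:
  Sum of ASFRs = 212.82 + 345.68 + 234.04 + 51.63 + 6.37 + 0.29 = 850.83
  TFR = 5 × 850.83 / 1000 = 4.25415
Region B:
  Sum of ASFRs = 73.24 + 145.63 + 169.14 + 89.89 + 40.73 + 10.15 = 528.78
  TFR = 5 × 528.78 / 1000 = 2.6439
Difference = 4.25415 − 2.6439 = 1.61025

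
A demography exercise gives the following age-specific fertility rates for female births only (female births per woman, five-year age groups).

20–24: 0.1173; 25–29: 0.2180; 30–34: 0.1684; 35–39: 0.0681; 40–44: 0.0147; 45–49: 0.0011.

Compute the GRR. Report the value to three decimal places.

2.938

Sum of female ASFRs = 0.1173 + 0.2180 + 0.1684 + 0.0681 + 0.0147 + 0.0011 = 0.5876
GRR = 5 × 0.5876 = 2.938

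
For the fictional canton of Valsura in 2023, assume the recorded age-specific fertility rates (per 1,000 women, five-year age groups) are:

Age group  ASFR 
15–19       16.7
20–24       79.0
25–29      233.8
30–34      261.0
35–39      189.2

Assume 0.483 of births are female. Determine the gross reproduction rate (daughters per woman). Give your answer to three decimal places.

Proportion female at birth = 0.483.
Sum of ASFRs = 16.7 + 79.0 + 233.8 + 261.0 + 189.2 = 779.7
TFR = 5 × 779.7 / 1000 = 3.8985
GRR = 0.483 × 3.8985 = 1.88298

1.883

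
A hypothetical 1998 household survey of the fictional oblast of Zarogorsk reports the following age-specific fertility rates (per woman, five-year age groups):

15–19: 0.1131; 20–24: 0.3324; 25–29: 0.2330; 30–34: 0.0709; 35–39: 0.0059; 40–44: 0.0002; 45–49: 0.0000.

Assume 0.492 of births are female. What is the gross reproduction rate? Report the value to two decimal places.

Proportion female at birth = 0.492.
Sum of ASFRs = 0.1131 + 0.3324 + 0.2330 + 0.0709 + 0.0059 + 0.0002 + 0.0000 = 0.7555
TFR = 5 × 0.7555 = 3.7775
GRR = 0.492 × 3.7775 = 1.85853

1.86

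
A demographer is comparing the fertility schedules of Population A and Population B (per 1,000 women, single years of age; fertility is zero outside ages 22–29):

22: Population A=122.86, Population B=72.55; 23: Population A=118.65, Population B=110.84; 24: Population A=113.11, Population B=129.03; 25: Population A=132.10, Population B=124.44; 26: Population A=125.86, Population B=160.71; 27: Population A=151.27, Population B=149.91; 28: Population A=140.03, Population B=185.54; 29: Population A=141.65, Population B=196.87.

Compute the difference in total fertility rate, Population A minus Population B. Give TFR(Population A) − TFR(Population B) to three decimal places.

Population A:
  Sum of ASFRs = 122.86 + 118.65 + 113.11 + 132.10 + 125.86 + 151.27 + 140.03 + 141.65 = 1045.53
  TFR = 1045.53 / 1000 = 1.04553
Population B:
  Sum of ASFRs = 72.55 + 110.84 + 129.03 + 124.44 + 160.71 + 149.91 + 185.54 + 196.87 = 1129.89
  TFR = 1129.89 / 1000 = 1.12989
Difference = 1.04553 − 1.12989 = -0.08436

-0.084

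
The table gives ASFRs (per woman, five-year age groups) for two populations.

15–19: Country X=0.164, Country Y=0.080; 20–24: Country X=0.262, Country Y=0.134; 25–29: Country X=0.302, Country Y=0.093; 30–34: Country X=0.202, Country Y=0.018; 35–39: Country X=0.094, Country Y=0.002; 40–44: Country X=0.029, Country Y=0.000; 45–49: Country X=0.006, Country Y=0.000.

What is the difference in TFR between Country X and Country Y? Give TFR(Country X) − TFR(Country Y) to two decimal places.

Country X:
  Sum of ASFRs = 0.164 + 0.262 + 0.302 + 0.202 + 0.094 + 0.029 + 0.006 = 1.059
  TFR = 5 × 1.059 = 5.295
Country Y:
  Sum of ASFRs = 0.080 + 0.134 + 0.093 + 0.018 + 0.002 + 0.000 + 0.000 = 0.327
  TFR = 5 × 0.327 = 1.635
Difference = 5.295 − 1.635 = 3.66

3.66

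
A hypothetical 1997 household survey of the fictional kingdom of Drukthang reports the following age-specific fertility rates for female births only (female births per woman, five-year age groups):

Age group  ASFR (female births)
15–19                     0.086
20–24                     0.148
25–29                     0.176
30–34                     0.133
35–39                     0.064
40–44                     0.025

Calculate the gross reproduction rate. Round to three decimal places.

Sum of female ASFRs = 0.086 + 0.148 + 0.176 + 0.133 + 0.064 + 0.025 = 0.632
GRR = 5 × 0.632 = 3.16

3.160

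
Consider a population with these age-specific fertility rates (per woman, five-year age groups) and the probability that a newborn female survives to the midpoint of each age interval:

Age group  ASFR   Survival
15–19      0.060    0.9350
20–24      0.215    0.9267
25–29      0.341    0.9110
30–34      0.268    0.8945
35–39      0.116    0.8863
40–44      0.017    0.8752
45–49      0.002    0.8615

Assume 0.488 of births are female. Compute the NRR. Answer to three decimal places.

2.257

Proportion female at birth = 0.488.
Per-age-group product (5 × ASFR × survival probability):
  15–19: 5 × 0.060 × 0.9350 = 0.28050
  20–24: 5 × 0.215 × 0.9267 = 0.99620
  25–29: 5 × 0.341 × 0.9110 = 1.55326
  30–34: 5 × 0.268 × 0.8945 = 1.19863
  35–39: 5 × 0.116 × 0.8863 = 0.51405
  40–44: 5 × 0.017 × 0.8752 = 0.07439
  45–49: 5 × 0.002 × 0.8615 = 0.00862
Sum = 4.62565
NRR = 0.488 × 4.62565 = 2.25732
An NRR exceeding 1 indicates intrinsic growth under these rates.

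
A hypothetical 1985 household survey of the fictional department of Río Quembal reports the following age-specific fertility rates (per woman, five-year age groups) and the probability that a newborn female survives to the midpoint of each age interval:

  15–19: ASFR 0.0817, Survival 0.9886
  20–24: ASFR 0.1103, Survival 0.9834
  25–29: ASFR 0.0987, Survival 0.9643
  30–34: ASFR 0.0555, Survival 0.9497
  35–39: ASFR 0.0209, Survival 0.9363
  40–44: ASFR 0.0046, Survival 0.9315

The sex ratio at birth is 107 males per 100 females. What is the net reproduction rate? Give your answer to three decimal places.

0.872

Proportion female at birth = 100 / (100 + 107) = 0.48309.
Per-age-group product (5 × ASFR × survival probability):
  15–19: 5 × 0.0817 × 0.9886 = 0.40384
  20–24: 5 × 0.1103 × 0.9834 = 0.54235
  25–29: 5 × 0.0987 × 0.9643 = 0.47588
  30–34: 5 × 0.0555 × 0.9497 = 0.26354
  35–39: 5 × 0.0209 × 0.9363 = 0.09784
  40–44: 5 × 0.0046 × 0.9315 = 0.02142
Sum = 1.80487
NRR = 0.48309 × 1.80487 = 0.87191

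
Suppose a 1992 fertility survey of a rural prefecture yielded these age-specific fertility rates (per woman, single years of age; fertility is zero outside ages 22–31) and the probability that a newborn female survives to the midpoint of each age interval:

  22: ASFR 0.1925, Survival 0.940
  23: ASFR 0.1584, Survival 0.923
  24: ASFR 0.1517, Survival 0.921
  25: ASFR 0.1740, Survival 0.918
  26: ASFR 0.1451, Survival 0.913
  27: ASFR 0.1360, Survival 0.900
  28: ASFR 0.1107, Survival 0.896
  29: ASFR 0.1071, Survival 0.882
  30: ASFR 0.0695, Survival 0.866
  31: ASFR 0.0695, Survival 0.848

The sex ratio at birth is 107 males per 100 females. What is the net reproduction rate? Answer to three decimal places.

0.577

Proportion female at birth = 100 / (100 + 107) = 0.48309.
Weighting each age-specific rate by interval width and survival:
  22: 1 × 0.1925 × 0.940 = 0.18095
  23: 1 × 0.1584 × 0.923 = 0.14620
  24: 1 × 0.1517 × 0.921 = 0.13972
  25: 1 × 0.1740 × 0.918 = 0.15973
  26: 1 × 0.1451 × 0.913 = 0.13248
  27: 1 × 0.1360 × 0.900 = 0.12240
  28: 1 × 0.1107 × 0.896 = 0.09919
  29: 1 × 0.1071 × 0.882 = 0.09446
  30: 1 × 0.0695 × 0.866 = 0.06019
  31: 1 × 0.0695 × 0.848 = 0.05894
Sum = 1.19426
NRR = 0.48309 × 1.19426 = 0.57694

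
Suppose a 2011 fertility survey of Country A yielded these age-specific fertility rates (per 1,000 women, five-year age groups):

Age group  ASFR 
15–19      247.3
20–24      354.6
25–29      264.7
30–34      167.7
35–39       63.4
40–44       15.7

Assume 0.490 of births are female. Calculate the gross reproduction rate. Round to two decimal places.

2.73

Proportion female at birth = 0.490.
Sum of ASFRs = 247.3 + 354.6 + 264.7 + 167.7 + 63.4 + 15.7 = 1113.4
TFR = 5 × 1113.4 / 1000 = 5.567
GRR = 0.490 × 5.567 = 2.72783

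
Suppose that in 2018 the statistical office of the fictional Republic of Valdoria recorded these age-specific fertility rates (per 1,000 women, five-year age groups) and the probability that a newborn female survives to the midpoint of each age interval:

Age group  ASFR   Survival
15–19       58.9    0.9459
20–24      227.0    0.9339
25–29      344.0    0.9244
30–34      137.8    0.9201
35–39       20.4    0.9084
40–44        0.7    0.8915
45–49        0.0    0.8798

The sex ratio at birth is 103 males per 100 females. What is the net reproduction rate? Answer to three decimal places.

1.802

Proportion female at birth = 100 / (100 + 103) = 0.49261.
Weighting each age-specific rate by interval width and survival:
  15–19: 5 × 58.9/1000 × 0.9459 = 0.27857
  20–24: 5 × 227.0/1000 × 0.9339 = 1.05998
  25–29: 5 × 344.0/1000 × 0.9244 = 1.58997
  30–34: 5 × 137.8/1000 × 0.9201 = 0.63395
  35–39: 5 × 20.4/1000 × 0.9084 = 0.09266
  40–44: 5 × 0.7/1000 × 0.8915 = 0.00312
  45–49: 5 × 0.0/1000 × 0.8798 = 0.00000
Sum = 3.65825
NRR = 0.49261 × 3.65825 = 1.80209
An NRR exceeding 1 indicates intrinsic growth under these rates.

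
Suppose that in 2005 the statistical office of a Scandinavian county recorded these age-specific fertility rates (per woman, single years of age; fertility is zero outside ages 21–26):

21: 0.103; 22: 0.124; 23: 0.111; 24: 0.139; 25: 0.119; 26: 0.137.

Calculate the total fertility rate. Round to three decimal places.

0.733

Sum of ASFRs = 0.103 + 0.124 + 0.111 + 0.139 + 0.119 + 0.137 = 0.733
TFR = 0.733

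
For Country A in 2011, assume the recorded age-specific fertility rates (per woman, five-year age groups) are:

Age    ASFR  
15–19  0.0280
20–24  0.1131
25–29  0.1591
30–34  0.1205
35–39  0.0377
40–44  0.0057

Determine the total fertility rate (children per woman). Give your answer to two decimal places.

Sum of ASFRs = 0.0280 + 0.1131 + 0.1591 + 0.1205 + 0.0377 + 0.0057 = 0.4641
TFR = 5 × 0.4641 = 2.3205

2.32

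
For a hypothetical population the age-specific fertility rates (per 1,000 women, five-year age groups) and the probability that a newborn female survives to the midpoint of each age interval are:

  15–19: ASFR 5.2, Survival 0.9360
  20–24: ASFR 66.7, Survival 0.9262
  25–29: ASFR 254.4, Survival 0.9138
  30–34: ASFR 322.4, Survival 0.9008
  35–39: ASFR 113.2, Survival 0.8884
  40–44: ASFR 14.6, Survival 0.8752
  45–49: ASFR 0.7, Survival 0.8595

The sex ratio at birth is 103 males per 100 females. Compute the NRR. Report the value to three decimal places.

Proportion female at birth = 100 / (100 + 103) = 0.49261.
Survival-weighted fertility by age (5·fₓ·Sₓ):
  15–19: 5 × 5.2/1000 × 0.9360 = 0.02434
  20–24: 5 × 66.7/1000 × 0.9262 = 0.30889
  25–29: 5 × 254.4/1000 × 0.9138 = 1.16235
  30–34: 5 × 322.4/1000 × 0.9008 = 1.45209
  35–39: 5 × 113.2/1000 × 0.8884 = 0.50283
  40–44: 5 × 14.6/1000 × 0.8752 = 0.06389
  45–49: 5 × 0.7/1000 × 0.8595 = 0.00301
Sum = 3.51740
NRR = 0.49261 × 3.51740 = 1.73271
With NRR above 1 the population is above replacement fertility.

1.733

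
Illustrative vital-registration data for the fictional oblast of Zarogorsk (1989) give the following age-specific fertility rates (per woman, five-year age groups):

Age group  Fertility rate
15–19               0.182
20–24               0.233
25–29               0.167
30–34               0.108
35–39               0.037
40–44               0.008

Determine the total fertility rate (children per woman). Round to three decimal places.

3.675

Sum of ASFRs = 0.182 + 0.233 + 0.167 + 0.108 + 0.037 + 0.008 = 0.735
TFR = 5 × 0.735 = 3.675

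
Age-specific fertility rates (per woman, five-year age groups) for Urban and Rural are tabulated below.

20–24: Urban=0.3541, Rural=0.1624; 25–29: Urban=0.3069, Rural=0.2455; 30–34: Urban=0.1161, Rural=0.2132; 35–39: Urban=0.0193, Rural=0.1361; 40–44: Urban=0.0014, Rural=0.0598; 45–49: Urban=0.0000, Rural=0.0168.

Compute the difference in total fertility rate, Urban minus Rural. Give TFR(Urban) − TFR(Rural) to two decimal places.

-0.18

Urban:
  Sum of ASFRs = 0.3541 + 0.3069 + 0.1161 + 0.0193 + 0.0014 + 0.0000 = 0.7978
  TFR = 5 × 0.7978 = 3.989
Rural:
  Sum of ASFRs = 0.1624 + 0.2455 + 0.2132 + 0.1361 + 0.0598 + 0.0168 = 0.8338
  TFR = 5 × 0.8338 = 4.169
Difference = 3.989 − 4.169 = -0.18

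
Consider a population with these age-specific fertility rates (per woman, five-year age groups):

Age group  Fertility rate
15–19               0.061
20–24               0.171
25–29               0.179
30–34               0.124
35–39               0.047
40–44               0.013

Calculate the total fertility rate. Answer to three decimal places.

Sum of ASFRs = 0.061 + 0.171 + 0.179 + 0.124 + 0.047 + 0.013 = 0.595
TFR = 5 × 0.595 = 2.975

2.975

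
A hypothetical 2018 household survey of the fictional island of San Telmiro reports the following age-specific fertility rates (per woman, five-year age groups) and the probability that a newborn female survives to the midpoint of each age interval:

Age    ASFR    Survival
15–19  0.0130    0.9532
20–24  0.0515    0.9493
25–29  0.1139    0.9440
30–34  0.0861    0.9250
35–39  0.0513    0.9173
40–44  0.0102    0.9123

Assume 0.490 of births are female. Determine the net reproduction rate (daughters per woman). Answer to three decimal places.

0.747

Proportion female at birth = 0.490.
Each age group contributes 5 × ASFR × survival:
  15–19: 5 × 0.0130 × 0.9532 = 0.06196
  20–24: 5 × 0.0515 × 0.9493 = 0.24444
  25–29: 5 × 0.1139 × 0.9440 = 0.53761
  30–34: 5 × 0.0861 × 0.9250 = 0.39821
  35–39: 5 × 0.0513 × 0.9173 = 0.23529
  40–44: 5 × 0.0102 × 0.9123 = 0.04653
Sum = 1.52404
NRR = 0.490 × 1.52404 = 0.74678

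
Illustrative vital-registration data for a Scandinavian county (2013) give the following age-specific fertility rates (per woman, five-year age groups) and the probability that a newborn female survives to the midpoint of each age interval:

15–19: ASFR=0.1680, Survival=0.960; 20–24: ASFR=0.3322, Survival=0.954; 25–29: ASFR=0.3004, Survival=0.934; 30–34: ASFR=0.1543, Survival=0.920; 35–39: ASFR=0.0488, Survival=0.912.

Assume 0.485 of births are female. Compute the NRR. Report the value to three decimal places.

2.292

Proportion female at birth = 0.485.
Each age group contributes 5 × ASFR × survival:
  15–19: 5 × 0.1680 × 0.960 = 0.80640
  20–24: 5 × 0.3322 × 0.954 = 1.58459
  25–29: 5 × 0.3004 × 0.934 = 1.40287
  30–34: 5 × 0.1543 × 0.920 = 0.70978
  35–39: 5 × 0.0488 × 0.912 = 0.22253
Sum = 4.72617
NRR = 0.485 × 4.72617 = 2.29219
An NRR exceeding 1 indicates intrinsic growth under these rates.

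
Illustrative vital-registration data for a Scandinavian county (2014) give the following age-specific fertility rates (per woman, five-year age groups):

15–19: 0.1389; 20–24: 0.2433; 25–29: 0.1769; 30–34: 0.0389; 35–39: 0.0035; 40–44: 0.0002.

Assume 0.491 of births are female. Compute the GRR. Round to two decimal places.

Proportion female at birth = 0.491.
Sum of ASFRs = 0.1389 + 0.2433 + 0.1769 + 0.0389 + 0.0035 + 0.0002 = 0.6017
TFR = 5 × 0.6017 = 3.0085
GRR = 0.491 × 3.0085 = 1.47717

1.48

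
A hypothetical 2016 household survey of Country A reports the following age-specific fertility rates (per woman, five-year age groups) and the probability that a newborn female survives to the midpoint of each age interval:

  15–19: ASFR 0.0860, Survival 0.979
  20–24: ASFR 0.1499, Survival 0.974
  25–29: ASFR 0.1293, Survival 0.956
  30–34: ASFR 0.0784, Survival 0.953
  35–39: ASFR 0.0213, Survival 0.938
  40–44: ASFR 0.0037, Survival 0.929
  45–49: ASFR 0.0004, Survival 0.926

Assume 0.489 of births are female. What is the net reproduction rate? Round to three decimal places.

1.106

Proportion female at birth = 0.489.
Survival-weighted fertility by age (5·fₓ·Sₓ):
  15–19: 5 × 0.0860 × 0.979 = 0.42097
  20–24: 5 × 0.1499 × 0.974 = 0.73001
  25–29: 5 × 0.1293 × 0.956 = 0.61805
  30–34: 5 × 0.0784 × 0.953 = 0.37358
  35–39: 5 × 0.0213 × 0.938 = 0.09990
  40–44: 5 × 0.0037 × 0.929 = 0.01719
  45–49: 5 × 0.0004 × 0.926 = 0.00185
Sum = 2.26155
NRR = 0.489 × 2.26155 = 1.10590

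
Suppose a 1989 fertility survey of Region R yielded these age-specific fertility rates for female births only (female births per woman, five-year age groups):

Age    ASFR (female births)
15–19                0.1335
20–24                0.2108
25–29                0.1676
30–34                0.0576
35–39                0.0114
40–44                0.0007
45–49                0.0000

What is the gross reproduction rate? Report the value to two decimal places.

Sum of female ASFRs = 0.1335 + 0.2108 + 0.1676 + 0.0576 + 0.0114 + 0.0007 + 0.0000 = 0.5816
GRR = 5 × 0.5816 = 2.908

2.91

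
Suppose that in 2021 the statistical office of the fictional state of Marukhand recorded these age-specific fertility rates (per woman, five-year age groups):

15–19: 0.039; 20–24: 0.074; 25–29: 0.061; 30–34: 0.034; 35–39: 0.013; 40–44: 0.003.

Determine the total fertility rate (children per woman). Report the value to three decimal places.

Sum of ASFRs = 0.039 + 0.074 + 0.061 + 0.034 + 0.013 + 0.003 = 0.224
TFR = 5 × 0.224 = 1.12

1.120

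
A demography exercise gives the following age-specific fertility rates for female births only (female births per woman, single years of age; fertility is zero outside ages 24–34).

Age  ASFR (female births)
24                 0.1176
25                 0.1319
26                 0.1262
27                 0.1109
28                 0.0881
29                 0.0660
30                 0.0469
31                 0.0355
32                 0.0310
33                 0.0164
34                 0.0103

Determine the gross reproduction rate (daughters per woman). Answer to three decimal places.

Sum of female ASFRs = 0.1176 + 0.1319 + 0.1262 + 0.1109 + 0.0881 + 0.0660 + 0.0469 + 0.0355 + 0.0310 + 0.0164 + 0.0103 = 0.7808
GRR = 0.7808

0.781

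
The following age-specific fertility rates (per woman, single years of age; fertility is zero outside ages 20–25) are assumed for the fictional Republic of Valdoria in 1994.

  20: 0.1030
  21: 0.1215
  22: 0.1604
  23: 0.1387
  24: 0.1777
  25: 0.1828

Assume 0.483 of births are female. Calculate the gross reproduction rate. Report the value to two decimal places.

Proportion female at birth = 0.483.
Sum of ASFRs = 0.1030 + 0.1215 + 0.1604 + 0.1387 + 0.1777 + 0.1828 = 0.8841
TFR = 0.8841
GRR = 0.483 × 0.8841 = 0.42702

0.43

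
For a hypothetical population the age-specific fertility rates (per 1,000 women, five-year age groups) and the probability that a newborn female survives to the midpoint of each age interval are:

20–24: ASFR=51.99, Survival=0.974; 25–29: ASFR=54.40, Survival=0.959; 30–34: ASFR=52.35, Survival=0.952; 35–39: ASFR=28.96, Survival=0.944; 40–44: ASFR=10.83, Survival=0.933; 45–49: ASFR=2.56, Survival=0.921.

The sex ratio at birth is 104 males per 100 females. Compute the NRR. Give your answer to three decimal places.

0.472

Proportion female at birth = 100 / (100 + 104) = 0.49020.
Per-age-group product (5 × ASFR × survival probability):
  20–24: 5 × 51.99/1000 × 0.974 = 0.25319
  25–29: 5 × 54.40/1000 × 0.959 = 0.26085
  30–34: 5 × 52.35/1000 × 0.952 = 0.24919
  35–39: 5 × 28.96/1000 × 0.944 = 0.13669
  40–44: 5 × 10.83/1000 × 0.933 = 0.05052
  45–49: 5 × 2.56/1000 × 0.921 = 0.01179
Sum = 0.96223
NRR = 0.49020 × 0.96223 = 0.47169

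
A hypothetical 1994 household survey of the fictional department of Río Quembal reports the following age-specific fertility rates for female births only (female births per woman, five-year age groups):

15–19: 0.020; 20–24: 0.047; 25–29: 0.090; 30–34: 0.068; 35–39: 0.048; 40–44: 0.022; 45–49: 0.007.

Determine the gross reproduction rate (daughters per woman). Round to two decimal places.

1.51

Sum of female ASFRs = 0.020 + 0.047 + 0.090 + 0.068 + 0.048 + 0.022 + 0.007 = 0.302
GRR = 5 × 0.302 = 1.51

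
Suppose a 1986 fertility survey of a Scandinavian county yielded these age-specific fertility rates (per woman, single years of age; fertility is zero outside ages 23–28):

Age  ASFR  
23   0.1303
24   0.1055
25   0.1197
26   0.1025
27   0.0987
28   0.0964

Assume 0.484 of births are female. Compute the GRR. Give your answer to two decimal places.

Proportion female at birth = 0.484.
Sum of ASFRs = 0.1303 + 0.1055 + 0.1197 + 0.1025 + 0.0987 + 0.0964 = 0.6531
TFR = 0.6531
GRR = 0.484 × 0.6531 = 0.31610

0.32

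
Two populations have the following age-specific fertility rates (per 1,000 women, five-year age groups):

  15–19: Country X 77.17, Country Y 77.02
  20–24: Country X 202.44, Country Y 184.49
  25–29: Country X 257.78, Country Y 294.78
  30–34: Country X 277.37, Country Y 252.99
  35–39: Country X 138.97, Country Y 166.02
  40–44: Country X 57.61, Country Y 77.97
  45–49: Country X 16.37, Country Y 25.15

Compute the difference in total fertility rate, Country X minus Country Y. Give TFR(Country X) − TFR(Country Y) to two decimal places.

-0.25

Country X:
  Sum of ASFRs = 77.17 + 202.44 + 257.78 + 277.37 + 138.97 + 57.61 + 16.37 = 1027.71
  TFR = 5 × 1027.71 / 1000 = 5.13855
Country Y:
  Sum of ASFRs = 77.02 + 184.49 + 294.78 + 252.99 + 166.02 + 77.97 + 25.15 = 1078.42
  TFR = 5 × 1078.42 / 1000 = 5.3921
Difference = 5.13855 − 5.3921 = -0.25355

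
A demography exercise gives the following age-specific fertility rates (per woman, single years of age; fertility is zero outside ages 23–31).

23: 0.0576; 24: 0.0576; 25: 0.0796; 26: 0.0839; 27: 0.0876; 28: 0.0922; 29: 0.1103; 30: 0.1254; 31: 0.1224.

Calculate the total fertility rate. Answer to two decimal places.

Sum of ASFRs = 0.0576 + 0.0576 + 0.0796 + 0.0839 + 0.0876 + 0.0922 + 0.1103 + 0.1254 + 0.1224 = 0.8166
TFR = 0.8166

0.82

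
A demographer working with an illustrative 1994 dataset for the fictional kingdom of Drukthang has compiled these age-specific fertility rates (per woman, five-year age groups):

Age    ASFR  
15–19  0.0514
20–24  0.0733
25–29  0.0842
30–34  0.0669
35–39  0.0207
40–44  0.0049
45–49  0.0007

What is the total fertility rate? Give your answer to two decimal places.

1.51

Sum of ASFRs = 0.0514 + 0.0733 + 0.0842 + 0.0669 + 0.0207 + 0.0049 + 0.0007 = 0.3021
TFR = 5 × 0.3021 = 1.5105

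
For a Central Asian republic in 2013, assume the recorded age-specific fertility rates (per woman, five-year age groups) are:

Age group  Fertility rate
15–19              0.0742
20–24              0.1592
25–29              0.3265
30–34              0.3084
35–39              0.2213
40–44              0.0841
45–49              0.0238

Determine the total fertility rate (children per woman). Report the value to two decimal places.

5.99

Sum of ASFRs = 0.0742 + 0.1592 + 0.3265 + 0.3084 + 0.2213 + 0.0841 + 0.0238 = 1.1975
TFR = 5 × 1.1975 = 5.9875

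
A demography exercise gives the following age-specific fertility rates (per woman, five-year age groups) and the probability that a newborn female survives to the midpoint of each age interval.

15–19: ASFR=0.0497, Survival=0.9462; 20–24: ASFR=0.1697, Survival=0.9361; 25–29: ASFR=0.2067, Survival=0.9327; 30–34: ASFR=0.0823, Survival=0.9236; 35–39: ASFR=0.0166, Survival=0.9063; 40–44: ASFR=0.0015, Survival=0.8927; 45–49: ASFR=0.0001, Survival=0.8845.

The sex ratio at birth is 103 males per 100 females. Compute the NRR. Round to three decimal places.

Proportion female at birth = 100 / (100 + 103) = 0.49261.
Survival-weighted fertility by age (5·fₓ·Sₓ):
  15–19: 5 × 0.0497 × 0.9462 = 0.23513
  20–24: 5 × 0.1697 × 0.9361 = 0.79428
  25–29: 5 × 0.2067 × 0.9327 = 0.96395
  30–34: 5 × 0.0823 × 0.9236 = 0.38006
  35–39: 5 × 0.0166 × 0.9063 = 0.07522
  40–44: 5 × 0.0015 × 0.8927 = 0.00670
  45–49: 5 × 0.0001 × 0.8845 = 0.00044
Sum = 2.45578
NRR = 0.49261 × 2.45578 = 1.20974
NRR > 1, so each generation more than replaces itself.

1.210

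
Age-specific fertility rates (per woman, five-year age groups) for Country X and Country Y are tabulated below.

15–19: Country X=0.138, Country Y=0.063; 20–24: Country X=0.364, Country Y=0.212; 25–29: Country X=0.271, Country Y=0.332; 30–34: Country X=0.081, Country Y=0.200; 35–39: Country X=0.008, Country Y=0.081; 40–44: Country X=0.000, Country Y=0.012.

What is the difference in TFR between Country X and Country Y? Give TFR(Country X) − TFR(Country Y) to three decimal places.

Country X:
  Sum of ASFRs = 0.138 + 0.364 + 0.271 + 0.081 + 0.008 + 0.000 = 0.862
  TFR = 5 × 0.862 = 4.31
Country Y:
  Sum of ASFRs = 0.063 + 0.212 + 0.332 + 0.200 + 0.081 + 0.012 = 0.900
  TFR = 5 × 0.900 = 4.5
Difference = 4.31 − 4.5 = -0.19

-0.190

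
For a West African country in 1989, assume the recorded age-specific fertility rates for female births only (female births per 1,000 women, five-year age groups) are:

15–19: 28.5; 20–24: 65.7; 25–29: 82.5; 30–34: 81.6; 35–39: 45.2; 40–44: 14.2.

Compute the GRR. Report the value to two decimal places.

1.59

Sum of female ASFRs = 28.5 + 65.7 + 82.5 + 81.6 + 45.2 + 14.2 = 317.7
GRR = 5 × 317.7 / 1000 = 1.5885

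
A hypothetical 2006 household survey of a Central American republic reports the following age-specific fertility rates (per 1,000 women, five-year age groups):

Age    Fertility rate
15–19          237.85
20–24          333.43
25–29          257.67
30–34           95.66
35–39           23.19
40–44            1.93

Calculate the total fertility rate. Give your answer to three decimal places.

4.749

Sum of ASFRs = 237.85 + 333.43 + 257.67 + 95.66 + 23.19 + 1.93 = 949.73
TFR = 5 × 949.73 / 1000 = 4.74865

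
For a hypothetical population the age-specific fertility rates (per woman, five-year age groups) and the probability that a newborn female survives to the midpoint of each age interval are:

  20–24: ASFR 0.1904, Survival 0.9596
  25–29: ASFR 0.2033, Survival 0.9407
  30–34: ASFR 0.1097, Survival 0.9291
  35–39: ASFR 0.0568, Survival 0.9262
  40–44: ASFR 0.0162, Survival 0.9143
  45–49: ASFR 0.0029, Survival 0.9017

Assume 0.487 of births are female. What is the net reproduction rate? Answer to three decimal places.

Proportion female at birth = 0.487.
Per-age-group product (5 × ASFR × survival probability):
  20–24: 5 × 0.1904 × 0.9596 = 0.91354
  25–29: 5 × 0.2033 × 0.9407 = 0.95622
  30–34: 5 × 0.1097 × 0.9291 = 0.50961
  35–39: 5 × 0.0568 × 0.9262 = 0.26304
  40–44: 5 × 0.0162 × 0.9143 = 0.07406
  45–49: 5 × 0.0029 × 0.9017 = 0.01307
Sum = 2.72954
NRR = 0.487 × 2.72954 = 1.32929

1.329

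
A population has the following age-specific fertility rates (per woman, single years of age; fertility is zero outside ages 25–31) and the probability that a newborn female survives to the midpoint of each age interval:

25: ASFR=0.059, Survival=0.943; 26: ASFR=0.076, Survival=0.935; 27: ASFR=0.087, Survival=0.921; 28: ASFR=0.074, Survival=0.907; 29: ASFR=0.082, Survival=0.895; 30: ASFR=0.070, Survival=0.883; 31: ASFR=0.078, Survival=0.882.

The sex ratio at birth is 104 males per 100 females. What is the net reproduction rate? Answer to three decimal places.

Proportion female at birth = 100 / (100 + 104) = 0.49020.
Survival-weighted fertility by age (1·fₓ·Sₓ):
  25: 1 × 0.059 × 0.943 = 0.05564
  26: 1 × 0.076 × 0.935 = 0.07106
  27: 1 × 0.087 × 0.921 = 0.08013
  28: 1 × 0.074 × 0.907 = 0.06712
  29: 1 × 0.082 × 0.895 = 0.07339
  30: 1 × 0.070 × 0.883 = 0.06181
  31: 1 × 0.078 × 0.882 = 0.06880
Sum = 0.47795
NRR = 0.49020 × 0.47795 = 0.23429

0.234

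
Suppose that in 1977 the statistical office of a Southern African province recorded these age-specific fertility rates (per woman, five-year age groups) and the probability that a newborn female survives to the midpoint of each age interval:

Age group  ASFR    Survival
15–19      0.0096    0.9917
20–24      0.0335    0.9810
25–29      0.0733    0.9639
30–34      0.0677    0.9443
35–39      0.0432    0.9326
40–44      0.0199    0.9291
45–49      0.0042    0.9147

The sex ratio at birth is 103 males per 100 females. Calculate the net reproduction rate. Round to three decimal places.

Proportion female at birth = 100 / (100 + 103) = 0.49261.
Per-age-group product (5 × ASFR × survival probability):
  15–19: 5 × 0.0096 × 0.9917 = 0.04760
  20–24: 5 × 0.0335 × 0.9810 = 0.16432
  25–29: 5 × 0.0733 × 0.9639 = 0.35327
  30–34: 5 × 0.0677 × 0.9443 = 0.31965
  35–39: 5 × 0.0432 × 0.9326 = 0.20144
  40–44: 5 × 0.0199 × 0.9291 = 0.09245
  45–49: 5 × 0.0042 × 0.9147 = 0.01921
Sum = 1.19794
NRR = 0.49261 × 1.19794 = 0.59012

0.590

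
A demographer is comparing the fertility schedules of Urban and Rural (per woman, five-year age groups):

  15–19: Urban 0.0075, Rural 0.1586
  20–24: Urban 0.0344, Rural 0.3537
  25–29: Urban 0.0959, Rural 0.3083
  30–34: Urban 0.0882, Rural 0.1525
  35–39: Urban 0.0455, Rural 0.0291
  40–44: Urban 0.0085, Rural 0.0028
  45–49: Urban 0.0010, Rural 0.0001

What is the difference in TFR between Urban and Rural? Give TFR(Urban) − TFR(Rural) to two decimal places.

Urban:
  Sum of ASFRs = 0.0075 + 0.0344 + 0.0959 + 0.0882 + 0.0455 + 0.0085 + 0.0010 = 0.2810
  TFR = 5 × 0.2810 = 1.405
Rural:
  Sum of ASFRs = 0.1586 + 0.3537 + 0.3083 + 0.1525 + 0.0291 + 0.0028 + 0.0001 = 1.0051
  TFR = 5 × 1.0051 = 5.0255
Difference = 1.405 − 5.0255 = -3.6205

-3.62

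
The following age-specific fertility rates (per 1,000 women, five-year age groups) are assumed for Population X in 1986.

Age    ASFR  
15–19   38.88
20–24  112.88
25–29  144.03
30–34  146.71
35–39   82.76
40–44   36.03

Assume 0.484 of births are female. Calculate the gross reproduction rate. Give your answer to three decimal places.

1.358

Proportion female at birth = 0.484.
Sum of ASFRs = 38.88 + 112.88 + 144.03 + 146.71 + 82.76 + 36.03 = 561.29
TFR = 5 × 561.29 / 1000 = 2.80645
GRR = 0.484 × 2.80645 = 1.35832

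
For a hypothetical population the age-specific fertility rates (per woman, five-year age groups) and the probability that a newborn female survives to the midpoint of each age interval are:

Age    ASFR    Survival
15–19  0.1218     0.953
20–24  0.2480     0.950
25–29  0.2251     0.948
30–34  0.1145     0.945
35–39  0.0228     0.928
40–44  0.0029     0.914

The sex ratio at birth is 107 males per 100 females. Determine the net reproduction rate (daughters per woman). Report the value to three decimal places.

Proportion female at birth = 100 / (100 + 107) = 0.48309.
Per-age-group product (5 × ASFR × survival probability):
  15–19: 5 × 0.1218 × 0.953 = 0.58038
  20–24: 5 × 0.2480 × 0.950 = 1.17800
  25–29: 5 × 0.2251 × 0.948 = 1.06697
  30–34: 5 × 0.1145 × 0.945 = 0.54101
  35–39: 5 × 0.0228 × 0.928 = 0.10579
  40–44: 5 × 0.0029 × 0.914 = 0.01325
Sum = 3.48540
NRR = 0.48309 × 3.48540 = 1.68376
An NRR exceeding 1 indicates intrinsic growth under these rates.

1.684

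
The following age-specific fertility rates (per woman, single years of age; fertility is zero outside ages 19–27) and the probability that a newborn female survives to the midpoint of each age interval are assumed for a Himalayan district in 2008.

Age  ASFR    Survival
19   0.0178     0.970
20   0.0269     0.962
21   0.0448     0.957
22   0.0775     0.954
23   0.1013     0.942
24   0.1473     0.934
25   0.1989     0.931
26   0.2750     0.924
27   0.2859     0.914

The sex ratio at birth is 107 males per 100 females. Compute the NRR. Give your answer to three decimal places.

Proportion female at birth = 100 / (100 + 107) = 0.48309.
Per-age-group product (1 × ASFR × survival probability):
  19: 1 × 0.0178 × 0.970 = 0.01727
  20: 1 × 0.0269 × 0.962 = 0.02588
  21: 1 × 0.0448 × 0.957 = 0.04287
  22: 1 × 0.0775 × 0.954 = 0.07394
  23: 1 × 0.1013 × 0.942 = 0.09542
  24: 1 × 0.1473 × 0.934 = 0.13758
  25: 1 × 0.1989 × 0.931 = 0.18518
  26: 1 × 0.2750 × 0.924 = 0.25410
  27: 1 × 0.2859 × 0.914 = 0.26131
Sum = 1.09355
NRR = 0.48309 × 1.09355 = 0.52828
An NRR under 1 implies long-run decline under these rates.

0.528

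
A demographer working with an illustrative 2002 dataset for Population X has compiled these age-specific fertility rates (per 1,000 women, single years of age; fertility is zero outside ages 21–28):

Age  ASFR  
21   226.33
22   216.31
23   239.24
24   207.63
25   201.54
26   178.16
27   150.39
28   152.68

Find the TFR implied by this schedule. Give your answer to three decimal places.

1.572

Sum of ASFRs = 226.33 + 216.31 + 239.24 + 207.63 + 201.54 + 178.16 + 150.39 + 152.68 = 1572.28
TFR = 1572.28 / 1000 = 1.57228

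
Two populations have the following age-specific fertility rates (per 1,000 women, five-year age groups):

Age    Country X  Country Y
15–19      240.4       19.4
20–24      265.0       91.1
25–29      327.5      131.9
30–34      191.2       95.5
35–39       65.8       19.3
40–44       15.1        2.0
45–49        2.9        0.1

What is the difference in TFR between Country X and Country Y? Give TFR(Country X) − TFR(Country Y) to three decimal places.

Country X:
  Sum of ASFRs = 240.4 + 265.0 + 327.5 + 191.2 + 65.8 + 15.1 + 2.9 = 1107.9
  TFR = 5 × 1107.9 / 1000 = 5.5395
Country Y:
  Sum of ASFRs = 19.4 + 91.1 + 131.9 + 95.5 + 19.3 + 2.0 + 0.1 = 359.3
  TFR = 5 × 359.3 / 1000 = 1.7965
Difference = 5.5395 − 1.7965 = 3.743

3.743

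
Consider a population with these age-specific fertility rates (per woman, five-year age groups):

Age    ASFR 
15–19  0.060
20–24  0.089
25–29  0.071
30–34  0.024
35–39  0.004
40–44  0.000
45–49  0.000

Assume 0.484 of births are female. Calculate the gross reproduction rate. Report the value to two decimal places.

Proportion female at birth = 0.484.
Sum of ASFRs = 0.060 + 0.089 + 0.071 + 0.024 + 0.004 + 0.000 + 0.000 = 0.248
TFR = 5 × 0.248 = 1.24
GRR = 0.484 × 1.24 = 0.60016

0.60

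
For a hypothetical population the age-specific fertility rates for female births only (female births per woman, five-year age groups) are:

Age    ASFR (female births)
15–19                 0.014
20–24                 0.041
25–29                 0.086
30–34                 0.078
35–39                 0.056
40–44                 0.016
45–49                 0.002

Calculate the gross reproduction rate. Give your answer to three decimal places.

Sum of female ASFRs = 0.014 + 0.041 + 0.086 + 0.078 + 0.056 + 0.016 + 0.002 = 0.293
GRR = 5 × 0.293 = 1.465

1.465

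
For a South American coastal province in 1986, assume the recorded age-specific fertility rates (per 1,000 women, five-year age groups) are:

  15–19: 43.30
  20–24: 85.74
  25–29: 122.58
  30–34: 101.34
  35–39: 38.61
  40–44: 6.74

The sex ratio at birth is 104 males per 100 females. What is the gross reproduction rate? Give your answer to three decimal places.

Proportion female at birth = 100 / (100 + 104) = 0.49020.
Sum of ASFRs = 43.30 + 85.74 + 122.58 + 101.34 + 38.61 + 6.74 = 398.31
TFR = 5 × 398.31 / 1000 = 1.99155
GRR = 0.49020 × 1.99155 = 0.97626

0.976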